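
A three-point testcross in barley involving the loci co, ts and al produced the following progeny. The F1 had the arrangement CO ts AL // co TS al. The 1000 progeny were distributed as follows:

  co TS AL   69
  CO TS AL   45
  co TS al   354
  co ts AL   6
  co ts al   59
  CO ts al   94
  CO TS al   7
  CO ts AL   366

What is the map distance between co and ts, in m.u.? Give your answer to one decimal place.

11.7 m.u.

The two rarest classes, co ts AL and CO TS al, are the double crossovers. Comparing them with the parentals, only the co allele has switched, so co is the middle locus and the order is ts – co – al.
Crossovers in the ts–co interval produce the single-crossover classes CO TS AL and co ts al (45 + 59 = 104) plus the double crossovers (13).
RF(ts–co) = (104 + 13) / 1000 = 117/1000 = 0.1170 → 11.7 m.u.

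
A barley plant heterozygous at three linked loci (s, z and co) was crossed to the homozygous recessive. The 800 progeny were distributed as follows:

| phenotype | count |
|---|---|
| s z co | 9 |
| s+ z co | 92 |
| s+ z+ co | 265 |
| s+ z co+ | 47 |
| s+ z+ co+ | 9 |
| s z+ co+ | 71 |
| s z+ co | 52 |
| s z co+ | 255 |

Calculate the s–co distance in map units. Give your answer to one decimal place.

The two most frequent reciprocal classes, s+ z+ co and s z co+, are the parental types, so the F1 was s+ z+ co / s z co+.
The two rarest classes, s+ z+ co+ and s z co, are the double crossovers. Comparing them with the parentals, only the co allele has switched, so co is the middle locus and the order is s – co – z.
Crossovers in the s–co interval produce the single-crossover classes s z+ co and s+ z co+ (52 + 47 = 99) plus the double crossovers (18).
RF(s–co) = (99 + 18) / 800 = 117/800 = 0.1462 → 14.6 map units.

14.6 map units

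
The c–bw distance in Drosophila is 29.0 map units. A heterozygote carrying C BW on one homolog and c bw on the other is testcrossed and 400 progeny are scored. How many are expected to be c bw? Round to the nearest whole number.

A map distance of 29.0 map units corresponds to a recombination frequency of 0.290.
The F1 is C BW / c bw, so c bw is a parental gamete class with expected frequency (1 − r)/2 = 0.710/2 = 0.3550.
Expected number = 0.3550 × 400 = 142.00 ≈ 142.

142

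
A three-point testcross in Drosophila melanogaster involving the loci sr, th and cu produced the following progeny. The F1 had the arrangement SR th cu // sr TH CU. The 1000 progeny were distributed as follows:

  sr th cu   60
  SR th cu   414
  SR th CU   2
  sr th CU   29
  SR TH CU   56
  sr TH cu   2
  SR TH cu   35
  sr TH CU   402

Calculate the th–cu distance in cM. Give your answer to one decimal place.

6.8 cM

The two rarest classes, SR th CU and sr TH cu, are the double crossovers. Comparing them with the parentals, only the cu allele has switched, so cu is the middle locus and the order is sr – cu – th.
Crossovers in the cu–th interval produce the single-crossover classes SR TH cu and sr th CU (35 + 29 = 64) plus the double crossovers (4).
RF(cu–th) = (64 + 4) / 1000 = 68/1000 = 0.0680 → 6.8 cM.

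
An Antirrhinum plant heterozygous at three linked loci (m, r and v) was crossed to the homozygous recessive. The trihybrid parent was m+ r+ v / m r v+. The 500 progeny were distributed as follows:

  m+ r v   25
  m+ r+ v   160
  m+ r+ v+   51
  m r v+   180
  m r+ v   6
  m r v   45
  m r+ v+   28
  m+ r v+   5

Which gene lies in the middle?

m

The two rarest classes, m r+ v and m+ r v+, are the double crossovers. Comparing them with the parentals, only the m allele has switched, so m is the middle locus and the order is v – m – r.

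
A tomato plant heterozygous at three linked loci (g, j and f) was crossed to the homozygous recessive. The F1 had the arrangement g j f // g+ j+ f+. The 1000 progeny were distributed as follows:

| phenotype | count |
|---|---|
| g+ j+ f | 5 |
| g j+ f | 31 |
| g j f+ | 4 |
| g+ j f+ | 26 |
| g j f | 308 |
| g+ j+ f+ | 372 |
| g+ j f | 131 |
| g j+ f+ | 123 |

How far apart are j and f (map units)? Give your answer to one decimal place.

6.6 map units

The two rarest classes, g j f+ and g+ j+ f, are the double crossovers. Comparing them with the parentals, only the f allele has switched, so f is the middle locus and the order is j – f – g.
Crossovers in the j–f interval produce the single-crossover classes g j+ f and g+ j f+ (31 + 26 = 57) plus the double crossovers (9).
RF(j–f) = (57 + 9) / 1000 = 66/1000 = 0.0660 → 6.6 map units.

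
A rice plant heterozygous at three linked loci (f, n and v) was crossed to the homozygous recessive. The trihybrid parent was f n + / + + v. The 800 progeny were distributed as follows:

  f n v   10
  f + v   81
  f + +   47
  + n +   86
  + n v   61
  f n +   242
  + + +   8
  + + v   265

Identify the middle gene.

v

The two rarest classes, f n v and + + +, are the double crossovers. Comparing them with the parentals, only the v allele has switched, so v is the middle locus and the order is n – v – f.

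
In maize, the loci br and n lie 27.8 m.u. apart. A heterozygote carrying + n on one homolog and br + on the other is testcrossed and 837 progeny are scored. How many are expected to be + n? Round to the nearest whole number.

A map distance of 27.8 m.u. corresponds to a recombination frequency of 0.278.
The F1 is + n / br +, so + n is a parental gamete class with expected frequency (1 − r)/2 = 0.722/2 = 0.3610.
Expected number = 0.3610 × 837 = 302.16 ≈ 302.

302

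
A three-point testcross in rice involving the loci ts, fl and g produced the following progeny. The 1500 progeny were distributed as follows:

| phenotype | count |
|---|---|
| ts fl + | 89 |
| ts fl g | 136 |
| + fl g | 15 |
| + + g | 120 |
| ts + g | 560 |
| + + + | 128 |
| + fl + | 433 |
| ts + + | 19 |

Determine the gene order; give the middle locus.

g

The two most frequent reciprocal classes, ts + g and + fl +, are the parental types, so the F1 was ts + g / + fl +.
The two rarest classes, ts + + and + fl g, are the double crossovers. Comparing them with the parentals, only the g allele has switched, so g is the middle locus and the order is ts – g – fl.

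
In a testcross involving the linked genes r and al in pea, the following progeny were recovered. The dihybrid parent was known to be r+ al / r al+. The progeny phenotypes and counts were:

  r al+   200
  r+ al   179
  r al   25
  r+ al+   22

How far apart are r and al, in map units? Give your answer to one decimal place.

The recombinant classes are r+ al+ and r al: 22 + 25 = 47.
Recombination frequency = 47/426 = 0.1103 ≈ 11.0%, i.e. 11.0 map units.

11.0 map units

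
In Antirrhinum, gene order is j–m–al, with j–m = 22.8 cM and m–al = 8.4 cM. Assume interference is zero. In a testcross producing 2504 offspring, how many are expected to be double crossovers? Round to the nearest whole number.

48

Map distances give recombination frequencies of 0.228 and 0.084 for the two intervals.
With no interference, expected double-crossover frequency = 0.228 × 0.084 = 0.01915.
Expected number = 0.01915 × 2504 = 47.96 ≈ 48.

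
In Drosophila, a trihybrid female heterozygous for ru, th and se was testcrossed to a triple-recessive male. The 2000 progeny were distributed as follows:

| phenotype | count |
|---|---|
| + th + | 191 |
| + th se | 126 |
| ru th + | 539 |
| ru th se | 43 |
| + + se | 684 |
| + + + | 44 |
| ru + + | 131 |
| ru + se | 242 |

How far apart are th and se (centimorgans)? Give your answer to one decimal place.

The two most frequent reciprocal classes, + + se and ru th +, are the parental types, so the F1 was + + se / ru th +.
The two rarest classes, + + + and ru th se, are the double crossovers. Comparing them with the parentals, only the se allele has switched, so se is the middle locus and the order is th – se – ru.
Crossovers in the th–se interval produce the single-crossover classes + th se and ru + + (126 + 131 = 257) plus the double crossovers (87).
RF(th–se) = (257 + 87) / 2000 = 344/2000 = 0.1720 → 17.2 centimorgans.

17.2 centimorgans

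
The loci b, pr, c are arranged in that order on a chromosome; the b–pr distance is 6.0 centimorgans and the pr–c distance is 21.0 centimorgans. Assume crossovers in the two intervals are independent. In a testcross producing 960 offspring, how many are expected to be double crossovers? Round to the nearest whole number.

Map distances give recombination frequencies of 0.060 and 0.210 for the two intervals.
With no interference, expected double-crossover frequency = 0.060 × 0.210 = 0.01260.
Expected number = 0.01260 × 960 = 12.10 ≈ 12.

12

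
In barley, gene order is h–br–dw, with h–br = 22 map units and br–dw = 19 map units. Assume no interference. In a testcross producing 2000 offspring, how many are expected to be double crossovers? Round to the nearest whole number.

Map distances give recombination frequencies of 0.220 and 0.190 for the two intervals.
With no interference, expected double-crossover frequency = 0.220 × 0.190 = 0.04180.
Expected number = 0.04180 × 2000 = 83.60 ≈ 84.

84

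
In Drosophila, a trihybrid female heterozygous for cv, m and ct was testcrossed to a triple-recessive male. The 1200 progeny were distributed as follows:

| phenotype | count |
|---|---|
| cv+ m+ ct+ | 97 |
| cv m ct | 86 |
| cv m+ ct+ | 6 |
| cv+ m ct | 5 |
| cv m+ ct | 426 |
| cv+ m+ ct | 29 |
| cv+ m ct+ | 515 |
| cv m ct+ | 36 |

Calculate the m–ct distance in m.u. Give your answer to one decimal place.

16.2 m.u.

The two most frequent reciprocal classes, cv+ m ct+ and cv m+ ct, are the parental types, so the F1 was cv+ m ct+ / cv m+ ct.
The two rarest classes, cv+ m ct and cv m+ ct+, are the double crossovers. Comparing them with the parentals, only the ct allele has switched, so ct is the middle locus and the order is m – ct – cv.
Crossovers in the m–ct interval produce the single-crossover classes cv+ m+ ct+ and cv m ct (97 + 86 = 183) plus the double crossovers (11).
RF(m–ct) = (183 + 11) / 1200 = 194/1200 = 0.1617 → 16.2 m.u.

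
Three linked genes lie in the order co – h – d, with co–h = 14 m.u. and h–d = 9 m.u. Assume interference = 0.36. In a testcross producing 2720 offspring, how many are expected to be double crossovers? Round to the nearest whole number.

22

Map distances give recombination frequencies of 0.140 and 0.090 for the two intervals.
With interference 0.36 (so coincidence = 0.64), expected double-crossover frequency = 0.140 × 0.090 × 0.64 = 0.00806.
Expected number = 0.00806 × 2720 = 21.93 ≈ 22.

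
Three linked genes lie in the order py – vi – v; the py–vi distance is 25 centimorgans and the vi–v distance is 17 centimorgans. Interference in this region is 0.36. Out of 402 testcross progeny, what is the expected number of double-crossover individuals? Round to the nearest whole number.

Map distances give recombination frequencies of 0.250 and 0.170 for the two intervals.
With interference 0.36 (so coincidence = 0.64), expected double-crossover frequency = 0.250 × 0.170 × 0.64 = 0.02720.
Expected number = 0.02720 × 402 = 10.93 ≈ 11.

11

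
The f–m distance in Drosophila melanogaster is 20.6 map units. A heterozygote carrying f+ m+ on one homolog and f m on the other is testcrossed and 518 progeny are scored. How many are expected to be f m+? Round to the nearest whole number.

A map distance of 20.6 map units corresponds to a recombination frequency of 0.206.
The F1 is f+ m+ / f m, so f m+ is a recombinant gamete class with expected frequency r/2 = 0.206/2 = 0.1030.
Expected number = 0.1030 × 518 = 53.35 ≈ 53.

53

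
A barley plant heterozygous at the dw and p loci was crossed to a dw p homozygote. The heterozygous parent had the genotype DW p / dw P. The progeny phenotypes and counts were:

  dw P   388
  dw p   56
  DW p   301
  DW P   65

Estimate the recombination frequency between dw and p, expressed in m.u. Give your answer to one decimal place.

The recombinant classes are DW P and dw p: 65 + 56 = 121.
Recombination frequency = 121/810 = 0.1494 ≈ 14.9%, i.e. 14.9 m.u.

14.9 m.u.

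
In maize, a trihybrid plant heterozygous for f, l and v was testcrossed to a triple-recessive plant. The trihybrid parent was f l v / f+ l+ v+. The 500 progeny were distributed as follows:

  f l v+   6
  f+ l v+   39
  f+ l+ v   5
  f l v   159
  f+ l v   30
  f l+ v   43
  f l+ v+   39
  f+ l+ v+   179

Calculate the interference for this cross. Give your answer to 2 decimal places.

0.26

The two rarest classes, f l v+ and f+ l+ v, are the double crossovers. Comparing them with the parentals, only the v allele has switched, so v is the middle locus and the order is f – v – l.
f–v: (69 + 11)/500 = 0.1600; v–l: (82 + 11)/500 = 0.1860.
Expected DCO frequency = 0.1600 × 0.1860 ≈ 0.02976; observed = 11/500 ≈ 0.02200.
Coefficient of coincidence = 0.02200/0.02976 ≈ 0.74; interference = 1 − 0.74 = 0.26.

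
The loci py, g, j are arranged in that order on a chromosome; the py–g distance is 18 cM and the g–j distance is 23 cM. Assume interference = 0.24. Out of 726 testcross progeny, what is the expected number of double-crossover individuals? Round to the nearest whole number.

Map distances give recombination frequencies of 0.180 and 0.230 for the two intervals.
With interference 0.24 (so coincidence = 0.76), expected double-crossover frequency = 0.180 × 0.230 × 0.76 = 0.03146.
Expected number = 0.03146 × 726 = 22.84 ≈ 23.

23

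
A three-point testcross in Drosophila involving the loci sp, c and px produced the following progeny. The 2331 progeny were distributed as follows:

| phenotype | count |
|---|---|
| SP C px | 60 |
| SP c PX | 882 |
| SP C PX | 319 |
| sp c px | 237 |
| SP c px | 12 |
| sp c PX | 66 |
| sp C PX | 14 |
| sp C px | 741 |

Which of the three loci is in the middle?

The two most frequent reciprocal classes, SP c PX and sp C px, are the parental types, so the F1 was SP c PX / sp C px.
The two rarest classes, SP c px and sp C PX, are the double crossovers. Comparing them with the parentals, only the px allele has switched, so px is the middle locus and the order is sp – px – c.

px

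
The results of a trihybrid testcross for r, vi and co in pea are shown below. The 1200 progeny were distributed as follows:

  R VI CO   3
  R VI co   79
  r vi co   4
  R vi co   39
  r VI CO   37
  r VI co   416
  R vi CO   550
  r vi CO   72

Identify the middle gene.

The two most frequent reciprocal classes, r VI co and R vi CO, are the parental types, so the F1 was r VI co / R vi CO.
The two rarest classes, r vi co and R VI CO, are the double crossovers. Comparing them with the parentals, only the vi allele has switched, so vi is the middle locus and the order is co – vi – r.

vi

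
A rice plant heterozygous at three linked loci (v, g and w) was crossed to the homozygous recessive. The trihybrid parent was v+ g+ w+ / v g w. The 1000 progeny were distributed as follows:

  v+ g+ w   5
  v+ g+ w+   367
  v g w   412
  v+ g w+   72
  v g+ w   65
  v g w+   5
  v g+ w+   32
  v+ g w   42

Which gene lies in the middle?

w

The two rarest classes, v+ g+ w and v g w+, are the double crossovers. Comparing them with the parentals, only the w allele has switched, so w is the middle locus and the order is g – w – v.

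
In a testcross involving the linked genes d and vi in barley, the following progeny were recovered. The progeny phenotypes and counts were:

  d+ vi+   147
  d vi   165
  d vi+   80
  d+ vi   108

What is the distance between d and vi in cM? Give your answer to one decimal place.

37.6 cM

The two most frequent classes, d+ vi+ (147) and d vi (165), are the parental types, so the F1 was d+ vi+ / d vi.
The recombinant classes are d+ vi and d vi+: 108 + 80 = 188.
Recombination frequency = 188/500 = 0.3760 ≈ 37.6%, i.e. 37.6 cM.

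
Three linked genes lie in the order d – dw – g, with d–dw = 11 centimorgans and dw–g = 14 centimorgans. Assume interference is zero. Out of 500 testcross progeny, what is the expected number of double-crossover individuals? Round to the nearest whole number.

8

Map distances give recombination frequencies of 0.110 and 0.140 for the two intervals.
With no interference, expected double-crossover frequency = 0.110 × 0.140 = 0.01540.
Expected number = 0.01540 × 500 = 7.70 ≈ 8.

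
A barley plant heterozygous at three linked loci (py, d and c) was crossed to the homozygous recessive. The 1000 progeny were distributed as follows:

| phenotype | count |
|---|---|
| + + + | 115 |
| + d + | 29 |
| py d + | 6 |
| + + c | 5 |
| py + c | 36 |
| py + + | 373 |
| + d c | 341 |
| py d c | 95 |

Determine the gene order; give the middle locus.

d

The two most frequent reciprocal classes, + d c and py + +, are the parental types, so the F1 was + d c / py + +.
The two rarest classes, + + c and py d +, are the double crossovers. Comparing them with the parentals, only the d allele has switched, so d is the middle locus and the order is py – d – c.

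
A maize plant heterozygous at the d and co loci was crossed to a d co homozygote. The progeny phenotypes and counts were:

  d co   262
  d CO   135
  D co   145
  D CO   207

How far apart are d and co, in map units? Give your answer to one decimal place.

37.4 map units

The two most frequent classes, D CO (207) and d co (262), are the parental types, so the F1 was D CO / d co.
The recombinant classes are D co and d CO: 145 + 135 = 280.
Recombination frequency = 280/749 = 0.3738 ≈ 37.4%, i.e. 37.4 map units.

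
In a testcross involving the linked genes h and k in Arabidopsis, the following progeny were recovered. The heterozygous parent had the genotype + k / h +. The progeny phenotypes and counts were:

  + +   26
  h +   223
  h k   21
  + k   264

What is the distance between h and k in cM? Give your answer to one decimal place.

8.8 cM

The recombinant classes are + + and h k: 26 + 21 = 47.
Recombination frequency = 47/534 = 0.0880 ≈ 8.8%, i.e. 8.8 cM.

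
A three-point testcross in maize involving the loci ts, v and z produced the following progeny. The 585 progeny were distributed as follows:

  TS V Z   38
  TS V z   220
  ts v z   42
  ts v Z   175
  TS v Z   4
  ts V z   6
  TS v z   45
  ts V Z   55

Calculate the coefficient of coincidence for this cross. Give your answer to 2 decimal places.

0.59

The two most frequent reciprocal classes, ts v Z and TS V z, are the parental types, so the F1 was ts v Z / TS V z.
The two rarest classes, TS v Z and ts V z, are the double crossovers. Comparing them with the parentals, only the ts allele has switched, so ts is the middle locus and the order is z – ts – v.
z–ts: (80 + 10)/585 = 0.1538; ts–v: (100 + 10)/585 = 0.1880.
Expected DCO frequency = 0.1538 × 0.1880 ≈ 0.02891; observed = 10/585 ≈ 0.01709.
Coefficient of coincidence = 0.01709/0.02891 ≈ 0.59.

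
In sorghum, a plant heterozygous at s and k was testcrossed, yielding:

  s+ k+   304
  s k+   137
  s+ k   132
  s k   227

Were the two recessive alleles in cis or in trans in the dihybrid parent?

The two most frequent classes are s+ k+ (304) and s k (227); these are the parental (non-recombinant) types.
So the F1 carried s+ k+ on one chromosome and s k on the other — the recessive alleles are on the same chromosome (cis / coupling).

cis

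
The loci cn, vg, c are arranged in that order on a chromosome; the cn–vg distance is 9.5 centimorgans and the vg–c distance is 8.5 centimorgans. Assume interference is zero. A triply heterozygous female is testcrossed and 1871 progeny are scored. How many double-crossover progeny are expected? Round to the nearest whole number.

15

Map distances give recombination frequencies of 0.095 and 0.085 for the two intervals.
With no interference, expected double-crossover frequency = 0.095 × 0.085 = 0.00808.
Expected number = 0.00808 × 1871 = 15.11 ≈ 15.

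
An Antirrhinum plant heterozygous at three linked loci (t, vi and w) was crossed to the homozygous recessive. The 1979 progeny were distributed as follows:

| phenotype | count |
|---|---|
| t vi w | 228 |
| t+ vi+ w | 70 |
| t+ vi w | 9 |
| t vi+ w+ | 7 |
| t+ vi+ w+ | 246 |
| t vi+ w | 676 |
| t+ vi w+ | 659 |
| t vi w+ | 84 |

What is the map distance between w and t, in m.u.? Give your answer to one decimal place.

The two most frequent reciprocal classes, t vi+ w and t+ vi w+, are the parental types, so the F1 was t vi+ w / t+ vi w+.
The two rarest classes, t vi+ w+ and t+ vi w, are the double crossovers. Comparing them with the parentals, only the w allele has switched, so w is the middle locus and the order is vi – w – t.
Crossovers in the w–t interval produce the single-crossover classes t+ vi+ w and t vi w+ (70 + 84 = 154) plus the double crossovers (16).
RF(w–t) = (154 + 16) / 1979 = 170/1979 = 0.0859 → 8.6 m.u.

8.6 m.u.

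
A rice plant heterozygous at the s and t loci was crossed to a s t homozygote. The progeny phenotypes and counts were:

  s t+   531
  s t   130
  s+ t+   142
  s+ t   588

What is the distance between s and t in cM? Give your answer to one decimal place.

19.6 cM

The two most frequent classes, s+ t (588) and s t+ (531), are the parental types, so the F1 was s+ t / s t+.
The recombinant classes are s+ t+ and s t: 142 + 130 = 272.
Recombination frequency = 272/1391 = 0.1955 ≈ 19.6%, i.e. 19.6 cM.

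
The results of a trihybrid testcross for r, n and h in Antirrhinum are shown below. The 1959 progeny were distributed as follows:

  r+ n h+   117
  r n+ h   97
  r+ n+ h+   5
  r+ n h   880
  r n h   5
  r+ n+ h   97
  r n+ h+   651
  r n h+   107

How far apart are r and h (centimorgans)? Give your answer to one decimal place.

11.4 centimorgans

The two most frequent reciprocal classes, r+ n h and r n+ h+, are the parental types, so the F1 was r+ n h / r n+ h+.
The two rarest classes, r n h and r+ n+ h+, are the double crossovers. Comparing them with the parentals, only the r allele has switched, so r is the middle locus and the order is n – r – h.
Crossovers in the r–h interval produce the single-crossover classes r+ n h+ and r n+ h (117 + 97 = 214) plus the double crossovers (10).
RF(r–h) = (214 + 10) / 1959 = 224/1959 = 0.1143 → 11.4 centimorgans.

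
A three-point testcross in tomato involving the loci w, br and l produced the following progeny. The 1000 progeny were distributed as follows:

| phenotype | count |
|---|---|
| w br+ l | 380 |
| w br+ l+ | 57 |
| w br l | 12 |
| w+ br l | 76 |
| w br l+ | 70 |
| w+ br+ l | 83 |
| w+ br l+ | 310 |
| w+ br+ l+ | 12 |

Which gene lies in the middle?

br

The two most frequent reciprocal classes, w br+ l and w+ br l+, are the parental types, so the F1 was w br+ l / w+ br l+.
The two rarest classes, w br l and w+ br+ l+, are the double crossovers. Comparing them with the parentals, only the br allele has switched, so br is the middle locus and the order is w – br – l.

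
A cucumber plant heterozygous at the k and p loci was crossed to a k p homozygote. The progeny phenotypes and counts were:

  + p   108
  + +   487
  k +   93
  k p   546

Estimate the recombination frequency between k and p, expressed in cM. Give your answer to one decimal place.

16.3 cM

The two most frequent classes, + + (487) and k p (546), are the parental types, so the F1 was + + / k p.
The recombinant classes are + p and k +: 108 + 93 = 201.
Recombination frequency = 201/1234 = 0.1629 ≈ 16.3%, i.e. 16.3 cM.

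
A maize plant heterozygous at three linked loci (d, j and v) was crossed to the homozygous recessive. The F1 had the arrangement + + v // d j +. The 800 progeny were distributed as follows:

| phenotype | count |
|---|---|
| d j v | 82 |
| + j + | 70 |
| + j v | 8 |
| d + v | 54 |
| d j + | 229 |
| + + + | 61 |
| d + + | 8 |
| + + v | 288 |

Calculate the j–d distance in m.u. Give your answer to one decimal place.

17.5 m.u.

The two rarest classes, + j v and d + +, are the double crossovers. Comparing them with the parentals, only the j allele has switched, so j is the middle locus and the order is v – j – d.
Crossovers in the j–d interval produce the single-crossover classes d + v and + j + (54 + 70 = 124) plus the double crossovers (16).
RF(j–d) = (124 + 16) / 800 = 140/800 = 0.1750 → 17.5 m.u.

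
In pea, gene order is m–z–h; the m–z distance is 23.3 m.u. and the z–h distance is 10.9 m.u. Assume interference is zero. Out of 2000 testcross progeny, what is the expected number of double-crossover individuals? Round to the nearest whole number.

51

Map distances give recombination frequencies of 0.233 and 0.109 for the two intervals.
With no interference, expected double-crossover frequency = 0.233 × 0.109 = 0.02540.
Expected number = 0.02540 × 2000 = 50.79 ≈ 51.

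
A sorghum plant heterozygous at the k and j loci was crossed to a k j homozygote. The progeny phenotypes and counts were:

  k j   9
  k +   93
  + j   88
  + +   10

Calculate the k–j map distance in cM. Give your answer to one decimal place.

The two most frequent classes, + j (88) and k + (93), are the parental types, so the F1 was + j / k +.
The recombinant classes are + + and k j: 10 + 9 = 19.
Recombination frequency = 19/200 = 0.0950 ≈ 9.5%, i.e. 9.5 cM.

9.5 cM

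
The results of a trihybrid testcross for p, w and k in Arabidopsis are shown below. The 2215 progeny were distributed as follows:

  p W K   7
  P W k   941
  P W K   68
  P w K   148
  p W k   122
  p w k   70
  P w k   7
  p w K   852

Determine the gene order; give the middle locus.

w

The two most frequent reciprocal classes, P W k and p w K, are the parental types, so the F1 was P W k / p w K.
The two rarest classes, P w k and p W K, are the double crossovers. Comparing them with the parentals, only the w allele has switched, so w is the middle locus and the order is k – w – p.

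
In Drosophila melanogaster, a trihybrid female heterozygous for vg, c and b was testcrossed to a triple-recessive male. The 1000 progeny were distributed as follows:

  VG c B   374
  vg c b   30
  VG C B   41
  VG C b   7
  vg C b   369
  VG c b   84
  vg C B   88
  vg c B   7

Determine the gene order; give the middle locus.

The two most frequent reciprocal classes, vg C b and VG c B, are the parental types, so the F1 was vg C b / VG c B.
The two rarest classes, VG C b and vg c B, are the double crossovers. Comparing them with the parentals, only the vg allele has switched, so vg is the middle locus and the order is b – vg – c.

vg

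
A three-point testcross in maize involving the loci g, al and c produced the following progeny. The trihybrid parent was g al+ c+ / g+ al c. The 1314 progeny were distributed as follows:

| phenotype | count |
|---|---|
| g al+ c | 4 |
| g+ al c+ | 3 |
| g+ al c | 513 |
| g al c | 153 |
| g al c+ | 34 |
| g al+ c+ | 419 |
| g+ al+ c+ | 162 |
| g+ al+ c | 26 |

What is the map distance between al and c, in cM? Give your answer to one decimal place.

5.1 cM

The two rarest classes, g al+ c and g+ al c+, are the double crossovers. Comparing them with the parentals, only the c allele has switched, so c is the middle locus and the order is al – c – g.
Crossovers in the al–c interval produce the single-crossover classes g al c+ and g+ al+ c (34 + 26 = 60) plus the double crossovers (7).
RF(al–c) = (60 + 7) / 1314 = 67/1314 = 0.0510 → 5.1 cM.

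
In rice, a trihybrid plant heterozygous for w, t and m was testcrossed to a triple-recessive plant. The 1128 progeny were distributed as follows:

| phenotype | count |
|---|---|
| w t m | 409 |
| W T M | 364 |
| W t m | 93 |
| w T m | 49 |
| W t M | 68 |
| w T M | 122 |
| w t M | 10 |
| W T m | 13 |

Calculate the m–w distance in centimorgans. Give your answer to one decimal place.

21.1 centimorgans

The two most frequent reciprocal classes, w t m and W T M, are the parental types, so the F1 was w t m / W T M.
The two rarest classes, w t M and W T m, are the double crossovers. Comparing them with the parentals, only the m allele has switched, so m is the middle locus and the order is t – m – w.
Crossovers in the m–w interval produce the single-crossover classes W t m and w T M (93 + 122 = 215) plus the double crossovers (23).
RF(m–w) = (215 + 23) / 1128 = 238/1128 = 0.2110 → 21.1 centimorgans.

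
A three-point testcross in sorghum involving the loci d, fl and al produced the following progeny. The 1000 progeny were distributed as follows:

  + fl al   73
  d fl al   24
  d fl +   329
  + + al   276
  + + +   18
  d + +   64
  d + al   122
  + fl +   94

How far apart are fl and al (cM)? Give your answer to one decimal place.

17.9 cM

The two most frequent reciprocal classes, + + al and d fl +, are the parental types, so the F1 was + + al / d fl +.
The two rarest classes, + + + and d fl al, are the double crossovers. Comparing them with the parentals, only the al allele has switched, so al is the middle locus and the order is fl – al – d.
Crossovers in the fl–al interval produce the single-crossover classes + fl al and d + + (73 + 64 = 137) plus the double crossovers (42).
RF(fl–al) = (137 + 42) / 1000 = 179/1000 = 0.1790 → 17.9 cM.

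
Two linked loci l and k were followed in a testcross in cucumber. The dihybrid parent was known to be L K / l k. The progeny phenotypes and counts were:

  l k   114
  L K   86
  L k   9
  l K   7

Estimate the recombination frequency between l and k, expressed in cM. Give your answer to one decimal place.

7.4 cM

The recombinant classes are L k and l K: 9 + 7 = 16.
Recombination frequency = 16/216 = 0.0741 ≈ 7.4%, i.e. 7.4 cM.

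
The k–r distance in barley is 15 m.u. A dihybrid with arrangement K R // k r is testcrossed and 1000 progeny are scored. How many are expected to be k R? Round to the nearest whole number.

A map distance of 15 m.u. corresponds to a recombination frequency of 0.150.
The F1 is K R / k r, so k R is a recombinant gamete class with expected frequency r/2 = 0.150/2 = 0.0750.
Expected number = 0.0750 × 1000 = 75.00 ≈ 75.

75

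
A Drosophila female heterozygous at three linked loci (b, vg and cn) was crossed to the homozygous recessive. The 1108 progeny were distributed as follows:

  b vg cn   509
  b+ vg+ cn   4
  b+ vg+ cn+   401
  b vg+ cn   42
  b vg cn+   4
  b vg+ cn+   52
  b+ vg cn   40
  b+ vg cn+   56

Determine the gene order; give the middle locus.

The two most frequent reciprocal classes, b+ vg+ cn+ and b vg cn, are the parental types, so the F1 was b+ vg+ cn+ / b vg cn.
The two rarest classes, b+ vg+ cn and b vg cn+, are the double crossovers. Comparing them with the parentals, only the cn allele has switched, so cn is the middle locus and the order is b – cn – vg.

cn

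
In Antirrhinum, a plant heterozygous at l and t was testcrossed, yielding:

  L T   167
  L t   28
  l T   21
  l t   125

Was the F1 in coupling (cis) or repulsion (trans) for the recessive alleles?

The two most frequent classes are L T (167) and l t (125); these are the parental (non-recombinant) types.
So the F1 carried L T on one chromosome and l t on the other — the recessive alleles are on the same chromosome (cis / coupling).

cis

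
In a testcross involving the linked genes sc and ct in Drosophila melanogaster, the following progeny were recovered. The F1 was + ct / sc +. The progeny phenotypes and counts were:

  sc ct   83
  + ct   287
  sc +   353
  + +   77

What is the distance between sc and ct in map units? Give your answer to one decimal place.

20.0 map units

The recombinant classes are + + and sc ct: 77 + 83 = 160.
Recombination frequency = 160/800 = 0.2000 ≈ 20.0%, i.e. 20.0 map units.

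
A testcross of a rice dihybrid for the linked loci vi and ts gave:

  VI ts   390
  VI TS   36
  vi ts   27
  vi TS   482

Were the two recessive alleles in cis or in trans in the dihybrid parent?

trans

The two most frequent classes are VI ts (390) and vi TS (482); these are the parental (non-recombinant) types.
So the F1 carried VI ts on one chromosome and vi TS on the other — the recessive alleles are on opposite chromosomes (trans / repulsion).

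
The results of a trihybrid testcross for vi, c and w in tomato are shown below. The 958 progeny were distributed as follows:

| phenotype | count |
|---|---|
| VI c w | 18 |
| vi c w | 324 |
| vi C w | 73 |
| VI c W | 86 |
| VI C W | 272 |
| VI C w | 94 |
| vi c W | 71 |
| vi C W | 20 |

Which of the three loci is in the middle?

vi

The two most frequent reciprocal classes, VI C W and vi c w, are the parental types, so the F1 was VI C W / vi c w.
The two rarest classes, vi C W and VI c w, are the double crossovers. Comparing them with the parentals, only the vi allele has switched, so vi is the middle locus and the order is c – vi – w.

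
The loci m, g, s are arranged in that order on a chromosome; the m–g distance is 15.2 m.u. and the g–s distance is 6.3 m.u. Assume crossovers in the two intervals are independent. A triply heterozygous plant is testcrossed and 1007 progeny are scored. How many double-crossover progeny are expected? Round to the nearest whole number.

Map distances give recombination frequencies of 0.152 and 0.063 for the two intervals.
With no interference, expected double-crossover frequency = 0.152 × 0.063 = 0.00958.
Expected number = 0.00958 × 1007 = 9.64 ≈ 10.

10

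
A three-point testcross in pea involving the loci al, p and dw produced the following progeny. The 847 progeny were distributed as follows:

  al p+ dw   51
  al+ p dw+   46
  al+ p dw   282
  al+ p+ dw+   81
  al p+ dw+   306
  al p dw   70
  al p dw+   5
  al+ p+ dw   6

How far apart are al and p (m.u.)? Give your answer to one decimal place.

The two most frequent reciprocal classes, al+ p dw and al p+ dw+, are the parental types, so the F1 was al+ p dw / al p+ dw+.
The two rarest classes, al+ p+ dw and al p dw+, are the double crossovers. Comparing them with the parentals, only the p allele has switched, so p is the middle locus and the order is al – p – dw.
Crossovers in the al–p interval produce the single-crossover classes al p dw and al+ p+ dw+ (70 + 81 = 151) plus the double crossovers (11).
RF(al–p) = (151 + 11) / 847 = 162/847 = 0.1913 → 19.1 m.u.

19.1 m.u.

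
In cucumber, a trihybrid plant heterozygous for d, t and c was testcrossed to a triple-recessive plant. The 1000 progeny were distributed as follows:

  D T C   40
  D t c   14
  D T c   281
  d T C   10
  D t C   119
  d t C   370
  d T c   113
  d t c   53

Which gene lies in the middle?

t

The two most frequent reciprocal classes, d t C and D T c, are the parental types, so the F1 was d t C / D T c.
The two rarest classes, d T C and D t c, are the double crossovers. Comparing them with the parentals, only the t allele has switched, so t is the middle locus and the order is d – t – c.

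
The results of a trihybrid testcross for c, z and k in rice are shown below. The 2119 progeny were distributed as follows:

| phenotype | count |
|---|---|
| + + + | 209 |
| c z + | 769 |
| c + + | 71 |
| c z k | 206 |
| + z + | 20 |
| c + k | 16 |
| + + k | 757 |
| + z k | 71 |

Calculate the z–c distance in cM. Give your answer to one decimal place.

8.4 cM

The two most frequent reciprocal classes, + + k and c z +, are the parental types, so the F1 was + + k / c z +.
The two rarest classes, c + k and + z +, are the double crossovers. Comparing them with the parentals, only the c allele has switched, so c is the middle locus and the order is z – c – k.
Crossovers in the z–c interval produce the single-crossover classes + z k and c + + (71 + 71 = 142) plus the double crossovers (36).
RF(z–c) = (142 + 36) / 2119 = 178/2119 = 0.0840 → 8.4 cM.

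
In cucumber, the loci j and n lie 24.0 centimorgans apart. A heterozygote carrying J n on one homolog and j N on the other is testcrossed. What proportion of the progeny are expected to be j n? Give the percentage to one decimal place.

A map distance of 24.0 centimorgans corresponds to a recombination frequency of 0.240.
The F1 is J n / j N, so j n is a recombinant gamete class with expected frequency r/2 = 0.240/2 = 0.1200.
That is 0.1200 = 12.0% of the progeny.

12.0%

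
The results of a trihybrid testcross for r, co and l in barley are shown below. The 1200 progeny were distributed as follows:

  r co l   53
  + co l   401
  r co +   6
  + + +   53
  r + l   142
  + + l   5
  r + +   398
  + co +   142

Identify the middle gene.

co

The two most frequent reciprocal classes, r + + and + co l, are the parental types, so the F1 was r + + / + co l.
The two rarest classes, r co + and + + l, are the double crossovers. Comparing them with the parentals, only the co allele has switched, so co is the middle locus and the order is r – co – l.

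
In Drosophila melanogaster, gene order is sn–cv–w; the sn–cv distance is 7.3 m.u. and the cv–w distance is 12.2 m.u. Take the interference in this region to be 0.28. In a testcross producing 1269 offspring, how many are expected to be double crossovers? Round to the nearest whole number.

8

Map distances give recombination frequencies of 0.073 and 0.122 for the two intervals.
With interference 0.28 (so coincidence = 0.72), expected double-crossover frequency = 0.073 × 0.122 × 0.72 = 0.00641.
Expected number = 0.00641 × 1269 = 8.14 ≈ 8.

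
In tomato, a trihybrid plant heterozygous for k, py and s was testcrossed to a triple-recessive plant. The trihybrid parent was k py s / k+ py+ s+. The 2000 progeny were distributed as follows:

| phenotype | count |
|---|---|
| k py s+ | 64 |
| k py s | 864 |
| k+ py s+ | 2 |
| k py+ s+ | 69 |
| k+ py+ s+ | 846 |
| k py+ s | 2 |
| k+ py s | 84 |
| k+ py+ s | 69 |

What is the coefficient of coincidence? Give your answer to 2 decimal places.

0.37

The two rarest classes, k py+ s and k+ py s+, are the double crossovers. Comparing them with the parentals, only the py allele has switched, so py is the middle locus and the order is s – py – k.
s–py: (133 + 4)/2000 = 0.0685; py–k: (153 + 4)/2000 = 0.0785.
Expected DCO frequency = 0.0685 × 0.0785 ≈ 0.00538; observed = 4/2000 ≈ 0.00200.
Coefficient of coincidence = 0.00200/0.00538 ≈ 0.37.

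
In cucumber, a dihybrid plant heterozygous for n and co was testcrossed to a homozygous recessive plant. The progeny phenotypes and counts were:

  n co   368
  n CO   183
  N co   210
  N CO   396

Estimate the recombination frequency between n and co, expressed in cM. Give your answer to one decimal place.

The two most frequent classes, N CO (396) and n co (368), are the parental types, so the F1 was N CO / n co.
The recombinant classes are N co and n CO: 210 + 183 = 393.
Recombination frequency = 393/1157 = 0.3397 ≈ 34.0%, i.e. 34.0 cM.

34.0 cM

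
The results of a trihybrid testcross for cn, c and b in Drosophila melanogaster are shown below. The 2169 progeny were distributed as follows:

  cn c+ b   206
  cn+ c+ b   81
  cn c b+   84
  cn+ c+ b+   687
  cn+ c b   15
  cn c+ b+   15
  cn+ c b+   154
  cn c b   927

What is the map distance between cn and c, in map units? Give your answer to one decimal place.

18.0 map units

The two most frequent reciprocal classes, cn+ c+ b+ and cn c b, are the parental types, so the F1 was cn+ c+ b+ / cn c b.
The two rarest classes, cn c+ b+ and cn+ c b, are the double crossovers. Comparing them with the parentals, only the cn allele has switched, so cn is the middle locus and the order is b – cn – c.
Crossovers in the cn–c interval produce the single-crossover classes cn+ c b+ and cn c+ b (154 + 206 = 360) plus the double crossovers (30).
RF(cn–c) = (360 + 30) / 2169 = 390/2169 = 0.1798 → 18.0 map units.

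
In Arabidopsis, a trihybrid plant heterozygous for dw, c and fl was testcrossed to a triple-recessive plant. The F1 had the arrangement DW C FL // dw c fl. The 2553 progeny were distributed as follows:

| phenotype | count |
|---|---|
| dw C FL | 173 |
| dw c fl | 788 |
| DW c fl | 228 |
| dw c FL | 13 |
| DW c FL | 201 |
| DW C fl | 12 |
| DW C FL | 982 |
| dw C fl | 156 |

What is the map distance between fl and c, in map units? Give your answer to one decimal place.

The two rarest classes, DW C fl and dw c FL, are the double crossovers. Comparing them with the parentals, only the fl allele has switched, so fl is the middle locus and the order is dw – fl – c.
Crossovers in the fl–c interval produce the single-crossover classes DW c FL and dw C fl (201 + 156 = 357) plus the double crossovers (25).
RF(fl–c) = (357 + 25) / 2553 = 382/2553 = 0.1496 → 15.0 map units.

15.0 map units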